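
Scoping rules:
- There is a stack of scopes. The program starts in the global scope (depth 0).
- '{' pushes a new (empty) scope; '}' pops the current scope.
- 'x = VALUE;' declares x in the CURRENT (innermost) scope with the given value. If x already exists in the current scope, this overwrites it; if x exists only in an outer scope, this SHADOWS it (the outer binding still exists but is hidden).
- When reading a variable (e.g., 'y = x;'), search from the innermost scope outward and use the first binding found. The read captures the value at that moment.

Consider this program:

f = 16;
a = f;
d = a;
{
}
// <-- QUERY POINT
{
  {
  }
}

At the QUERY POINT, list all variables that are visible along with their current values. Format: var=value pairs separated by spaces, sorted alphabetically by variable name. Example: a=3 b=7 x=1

Step 1: declare f=16 at depth 0
Step 2: declare a=(read f)=16 at depth 0
Step 3: declare d=(read a)=16 at depth 0
Step 4: enter scope (depth=1)
Step 5: exit scope (depth=0)
Visible at query point: a=16 d=16 f=16

Answer: a=16 d=16 f=16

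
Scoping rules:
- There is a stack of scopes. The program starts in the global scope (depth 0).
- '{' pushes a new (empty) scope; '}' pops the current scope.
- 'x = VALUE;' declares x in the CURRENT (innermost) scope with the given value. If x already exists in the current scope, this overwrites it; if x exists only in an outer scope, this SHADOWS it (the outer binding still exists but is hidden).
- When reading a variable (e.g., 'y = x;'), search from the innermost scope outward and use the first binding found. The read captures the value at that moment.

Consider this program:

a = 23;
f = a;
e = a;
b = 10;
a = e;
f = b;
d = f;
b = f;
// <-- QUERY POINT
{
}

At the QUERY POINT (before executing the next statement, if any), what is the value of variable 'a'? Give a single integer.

Step 1: declare a=23 at depth 0
Step 2: declare f=(read a)=23 at depth 0
Step 3: declare e=(read a)=23 at depth 0
Step 4: declare b=10 at depth 0
Step 5: declare a=(read e)=23 at depth 0
Step 6: declare f=(read b)=10 at depth 0
Step 7: declare d=(read f)=10 at depth 0
Step 8: declare b=(read f)=10 at depth 0
Visible at query point: a=23 b=10 d=10 e=23 f=10

Answer: 23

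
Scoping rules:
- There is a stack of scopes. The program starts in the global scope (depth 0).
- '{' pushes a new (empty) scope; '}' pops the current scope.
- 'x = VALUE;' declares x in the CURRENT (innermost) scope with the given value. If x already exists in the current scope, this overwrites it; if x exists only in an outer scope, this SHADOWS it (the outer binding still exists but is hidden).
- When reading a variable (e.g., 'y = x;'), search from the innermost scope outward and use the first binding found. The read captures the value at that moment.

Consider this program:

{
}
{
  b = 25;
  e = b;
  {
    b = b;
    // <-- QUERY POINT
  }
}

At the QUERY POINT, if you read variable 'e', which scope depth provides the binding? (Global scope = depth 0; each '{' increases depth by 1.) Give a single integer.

Answer: 1

Derivation:
Step 1: enter scope (depth=1)
Step 2: exit scope (depth=0)
Step 3: enter scope (depth=1)
Step 4: declare b=25 at depth 1
Step 5: declare e=(read b)=25 at depth 1
Step 6: enter scope (depth=2)
Step 7: declare b=(read b)=25 at depth 2
Visible at query point: b=25 e=25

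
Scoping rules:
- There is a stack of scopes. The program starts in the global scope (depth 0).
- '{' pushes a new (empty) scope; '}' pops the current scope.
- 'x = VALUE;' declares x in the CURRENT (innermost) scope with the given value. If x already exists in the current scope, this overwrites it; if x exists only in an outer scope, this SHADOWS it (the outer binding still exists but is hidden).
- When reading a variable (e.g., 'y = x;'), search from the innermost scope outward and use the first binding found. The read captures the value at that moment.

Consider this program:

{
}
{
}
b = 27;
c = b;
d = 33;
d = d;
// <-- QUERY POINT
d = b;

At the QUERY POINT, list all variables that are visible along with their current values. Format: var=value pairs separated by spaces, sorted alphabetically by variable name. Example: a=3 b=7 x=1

Step 1: enter scope (depth=1)
Step 2: exit scope (depth=0)
Step 3: enter scope (depth=1)
Step 4: exit scope (depth=0)
Step 5: declare b=27 at depth 0
Step 6: declare c=(read b)=27 at depth 0
Step 7: declare d=33 at depth 0
Step 8: declare d=(read d)=33 at depth 0
Visible at query point: b=27 c=27 d=33

Answer: b=27 c=27 d=33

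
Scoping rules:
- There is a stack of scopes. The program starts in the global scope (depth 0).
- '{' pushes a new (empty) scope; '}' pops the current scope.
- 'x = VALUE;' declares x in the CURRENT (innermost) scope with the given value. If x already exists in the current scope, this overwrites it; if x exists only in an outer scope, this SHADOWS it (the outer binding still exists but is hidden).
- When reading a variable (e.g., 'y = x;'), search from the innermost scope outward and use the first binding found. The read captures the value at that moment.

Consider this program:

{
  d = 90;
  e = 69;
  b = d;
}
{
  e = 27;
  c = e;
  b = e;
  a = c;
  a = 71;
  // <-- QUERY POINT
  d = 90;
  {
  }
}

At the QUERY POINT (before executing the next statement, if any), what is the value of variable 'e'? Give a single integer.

Answer: 27

Derivation:
Step 1: enter scope (depth=1)
Step 2: declare d=90 at depth 1
Step 3: declare e=69 at depth 1
Step 4: declare b=(read d)=90 at depth 1
Step 5: exit scope (depth=0)
Step 6: enter scope (depth=1)
Step 7: declare e=27 at depth 1
Step 8: declare c=(read e)=27 at depth 1
Step 9: declare b=(read e)=27 at depth 1
Step 10: declare a=(read c)=27 at depth 1
Step 11: declare a=71 at depth 1
Visible at query point: a=71 b=27 c=27 e=27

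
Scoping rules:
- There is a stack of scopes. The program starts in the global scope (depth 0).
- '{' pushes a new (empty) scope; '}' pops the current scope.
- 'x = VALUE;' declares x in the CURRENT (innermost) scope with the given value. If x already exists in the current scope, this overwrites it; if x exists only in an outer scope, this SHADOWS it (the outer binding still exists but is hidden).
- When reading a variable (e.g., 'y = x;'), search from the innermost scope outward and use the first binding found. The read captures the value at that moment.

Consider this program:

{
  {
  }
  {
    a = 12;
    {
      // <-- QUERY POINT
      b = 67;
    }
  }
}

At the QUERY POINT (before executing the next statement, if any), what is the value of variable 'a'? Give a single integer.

Step 1: enter scope (depth=1)
Step 2: enter scope (depth=2)
Step 3: exit scope (depth=1)
Step 4: enter scope (depth=2)
Step 5: declare a=12 at depth 2
Step 6: enter scope (depth=3)
Visible at query point: a=12

Answer: 12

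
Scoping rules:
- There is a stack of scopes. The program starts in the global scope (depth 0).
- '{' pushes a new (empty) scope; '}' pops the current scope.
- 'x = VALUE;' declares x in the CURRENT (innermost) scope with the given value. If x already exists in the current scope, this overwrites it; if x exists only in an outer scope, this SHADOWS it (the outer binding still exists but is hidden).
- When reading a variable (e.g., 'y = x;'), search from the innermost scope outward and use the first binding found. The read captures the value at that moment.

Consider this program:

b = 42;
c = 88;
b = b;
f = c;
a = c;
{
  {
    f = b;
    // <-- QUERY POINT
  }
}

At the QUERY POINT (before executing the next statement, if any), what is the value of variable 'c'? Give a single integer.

Answer: 88

Derivation:
Step 1: declare b=42 at depth 0
Step 2: declare c=88 at depth 0
Step 3: declare b=(read b)=42 at depth 0
Step 4: declare f=(read c)=88 at depth 0
Step 5: declare a=(read c)=88 at depth 0
Step 6: enter scope (depth=1)
Step 7: enter scope (depth=2)
Step 8: declare f=(read b)=42 at depth 2
Visible at query point: a=88 b=42 c=88 f=42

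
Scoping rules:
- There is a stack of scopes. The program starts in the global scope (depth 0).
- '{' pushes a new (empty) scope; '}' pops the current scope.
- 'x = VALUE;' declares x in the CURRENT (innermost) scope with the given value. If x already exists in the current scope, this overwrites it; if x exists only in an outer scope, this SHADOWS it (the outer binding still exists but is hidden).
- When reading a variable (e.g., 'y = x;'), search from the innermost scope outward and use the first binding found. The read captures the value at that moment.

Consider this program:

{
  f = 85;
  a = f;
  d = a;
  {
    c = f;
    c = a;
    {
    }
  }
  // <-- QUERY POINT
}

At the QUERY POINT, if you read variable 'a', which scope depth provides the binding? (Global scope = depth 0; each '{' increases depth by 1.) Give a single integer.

Answer: 1

Derivation:
Step 1: enter scope (depth=1)
Step 2: declare f=85 at depth 1
Step 3: declare a=(read f)=85 at depth 1
Step 4: declare d=(read a)=85 at depth 1
Step 5: enter scope (depth=2)
Step 6: declare c=(read f)=85 at depth 2
Step 7: declare c=(read a)=85 at depth 2
Step 8: enter scope (depth=3)
Step 9: exit scope (depth=2)
Step 10: exit scope (depth=1)
Visible at query point: a=85 d=85 f=85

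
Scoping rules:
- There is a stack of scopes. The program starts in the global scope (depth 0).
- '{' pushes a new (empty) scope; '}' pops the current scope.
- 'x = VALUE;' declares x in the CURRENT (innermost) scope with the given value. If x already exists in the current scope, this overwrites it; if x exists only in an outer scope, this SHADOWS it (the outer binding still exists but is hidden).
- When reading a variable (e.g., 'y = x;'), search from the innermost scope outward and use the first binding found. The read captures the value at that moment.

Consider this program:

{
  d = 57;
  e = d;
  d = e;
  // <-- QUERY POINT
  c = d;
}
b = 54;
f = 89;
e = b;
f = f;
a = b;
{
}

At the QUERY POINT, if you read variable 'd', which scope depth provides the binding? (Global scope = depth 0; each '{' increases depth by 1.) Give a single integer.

Answer: 1

Derivation:
Step 1: enter scope (depth=1)
Step 2: declare d=57 at depth 1
Step 3: declare e=(read d)=57 at depth 1
Step 4: declare d=(read e)=57 at depth 1
Visible at query point: d=57 e=57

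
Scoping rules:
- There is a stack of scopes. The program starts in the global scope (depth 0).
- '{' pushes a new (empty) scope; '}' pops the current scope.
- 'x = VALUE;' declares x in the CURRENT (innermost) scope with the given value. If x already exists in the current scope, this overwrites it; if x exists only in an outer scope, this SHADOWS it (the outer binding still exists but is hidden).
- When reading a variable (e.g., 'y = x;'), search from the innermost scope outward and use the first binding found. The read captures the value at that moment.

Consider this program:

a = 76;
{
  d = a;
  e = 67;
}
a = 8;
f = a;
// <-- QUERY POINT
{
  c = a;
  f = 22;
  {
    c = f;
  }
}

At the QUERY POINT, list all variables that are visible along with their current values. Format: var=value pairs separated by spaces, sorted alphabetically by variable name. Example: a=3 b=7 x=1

Step 1: declare a=76 at depth 0
Step 2: enter scope (depth=1)
Step 3: declare d=(read a)=76 at depth 1
Step 4: declare e=67 at depth 1
Step 5: exit scope (depth=0)
Step 6: declare a=8 at depth 0
Step 7: declare f=(read a)=8 at depth 0
Visible at query point: a=8 f=8

Answer: a=8 f=8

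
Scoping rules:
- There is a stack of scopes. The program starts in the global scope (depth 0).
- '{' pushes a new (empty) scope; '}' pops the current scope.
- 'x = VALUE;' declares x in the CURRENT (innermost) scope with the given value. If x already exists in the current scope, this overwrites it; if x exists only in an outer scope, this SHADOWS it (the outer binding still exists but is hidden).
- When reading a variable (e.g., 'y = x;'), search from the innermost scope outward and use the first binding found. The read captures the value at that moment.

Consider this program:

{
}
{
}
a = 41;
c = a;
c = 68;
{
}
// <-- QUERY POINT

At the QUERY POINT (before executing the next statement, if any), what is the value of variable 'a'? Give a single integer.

Answer: 41

Derivation:
Step 1: enter scope (depth=1)
Step 2: exit scope (depth=0)
Step 3: enter scope (depth=1)
Step 4: exit scope (depth=0)
Step 5: declare a=41 at depth 0
Step 6: declare c=(read a)=41 at depth 0
Step 7: declare c=68 at depth 0
Step 8: enter scope (depth=1)
Step 9: exit scope (depth=0)
Visible at query point: a=41 c=68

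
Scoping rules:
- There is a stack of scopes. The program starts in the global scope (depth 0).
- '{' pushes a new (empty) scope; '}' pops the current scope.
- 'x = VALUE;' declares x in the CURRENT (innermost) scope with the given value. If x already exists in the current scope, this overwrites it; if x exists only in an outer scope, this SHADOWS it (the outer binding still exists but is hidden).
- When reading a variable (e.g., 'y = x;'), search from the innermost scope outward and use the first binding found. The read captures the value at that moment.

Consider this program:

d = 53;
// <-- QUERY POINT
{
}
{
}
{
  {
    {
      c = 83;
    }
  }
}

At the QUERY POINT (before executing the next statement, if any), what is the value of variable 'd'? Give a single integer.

Answer: 53

Derivation:
Step 1: declare d=53 at depth 0
Visible at query point: d=53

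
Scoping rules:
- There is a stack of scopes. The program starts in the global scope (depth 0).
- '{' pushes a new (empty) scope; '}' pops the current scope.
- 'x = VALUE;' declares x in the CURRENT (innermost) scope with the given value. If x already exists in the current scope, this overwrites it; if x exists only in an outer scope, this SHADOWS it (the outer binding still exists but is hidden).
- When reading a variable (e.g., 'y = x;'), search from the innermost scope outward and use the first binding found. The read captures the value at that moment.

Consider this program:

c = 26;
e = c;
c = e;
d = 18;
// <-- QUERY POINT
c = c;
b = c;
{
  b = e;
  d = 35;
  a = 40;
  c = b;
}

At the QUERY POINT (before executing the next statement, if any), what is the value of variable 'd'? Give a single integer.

Step 1: declare c=26 at depth 0
Step 2: declare e=(read c)=26 at depth 0
Step 3: declare c=(read e)=26 at depth 0
Step 4: declare d=18 at depth 0
Visible at query point: c=26 d=18 e=26

Answer: 18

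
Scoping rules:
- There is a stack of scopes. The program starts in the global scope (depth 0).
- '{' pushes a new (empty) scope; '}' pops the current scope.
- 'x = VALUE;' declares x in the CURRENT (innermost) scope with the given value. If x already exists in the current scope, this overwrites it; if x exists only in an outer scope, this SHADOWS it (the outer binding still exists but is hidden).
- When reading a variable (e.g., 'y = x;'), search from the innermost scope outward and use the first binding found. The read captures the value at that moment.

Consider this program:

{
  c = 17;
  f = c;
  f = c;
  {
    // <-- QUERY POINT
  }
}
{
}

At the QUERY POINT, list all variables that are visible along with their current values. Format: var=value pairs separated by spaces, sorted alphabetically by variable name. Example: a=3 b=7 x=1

Answer: c=17 f=17

Derivation:
Step 1: enter scope (depth=1)
Step 2: declare c=17 at depth 1
Step 3: declare f=(read c)=17 at depth 1
Step 4: declare f=(read c)=17 at depth 1
Step 5: enter scope (depth=2)
Visible at query point: c=17 f=17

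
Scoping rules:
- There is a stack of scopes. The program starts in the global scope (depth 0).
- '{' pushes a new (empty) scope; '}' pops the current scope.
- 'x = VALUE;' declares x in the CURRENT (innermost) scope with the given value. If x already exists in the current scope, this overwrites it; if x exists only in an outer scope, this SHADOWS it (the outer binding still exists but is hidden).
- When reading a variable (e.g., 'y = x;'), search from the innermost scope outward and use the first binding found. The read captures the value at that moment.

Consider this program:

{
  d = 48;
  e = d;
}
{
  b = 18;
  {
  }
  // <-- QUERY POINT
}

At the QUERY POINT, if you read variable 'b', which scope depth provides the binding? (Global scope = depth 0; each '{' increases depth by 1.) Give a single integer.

Step 1: enter scope (depth=1)
Step 2: declare d=48 at depth 1
Step 3: declare e=(read d)=48 at depth 1
Step 4: exit scope (depth=0)
Step 5: enter scope (depth=1)
Step 6: declare b=18 at depth 1
Step 7: enter scope (depth=2)
Step 8: exit scope (depth=1)
Visible at query point: b=18

Answer: 1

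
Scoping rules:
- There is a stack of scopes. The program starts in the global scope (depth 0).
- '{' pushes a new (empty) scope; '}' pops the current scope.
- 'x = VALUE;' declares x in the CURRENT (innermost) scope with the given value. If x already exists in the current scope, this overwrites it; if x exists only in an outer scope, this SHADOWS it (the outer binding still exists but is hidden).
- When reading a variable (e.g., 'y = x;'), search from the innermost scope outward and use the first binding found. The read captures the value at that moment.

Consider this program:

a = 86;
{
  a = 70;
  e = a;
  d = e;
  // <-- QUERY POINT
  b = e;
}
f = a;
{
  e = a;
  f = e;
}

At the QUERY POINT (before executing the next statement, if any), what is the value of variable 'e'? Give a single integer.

Answer: 70

Derivation:
Step 1: declare a=86 at depth 0
Step 2: enter scope (depth=1)
Step 3: declare a=70 at depth 1
Step 4: declare e=(read a)=70 at depth 1
Step 5: declare d=(read e)=70 at depth 1
Visible at query point: a=70 d=70 e=70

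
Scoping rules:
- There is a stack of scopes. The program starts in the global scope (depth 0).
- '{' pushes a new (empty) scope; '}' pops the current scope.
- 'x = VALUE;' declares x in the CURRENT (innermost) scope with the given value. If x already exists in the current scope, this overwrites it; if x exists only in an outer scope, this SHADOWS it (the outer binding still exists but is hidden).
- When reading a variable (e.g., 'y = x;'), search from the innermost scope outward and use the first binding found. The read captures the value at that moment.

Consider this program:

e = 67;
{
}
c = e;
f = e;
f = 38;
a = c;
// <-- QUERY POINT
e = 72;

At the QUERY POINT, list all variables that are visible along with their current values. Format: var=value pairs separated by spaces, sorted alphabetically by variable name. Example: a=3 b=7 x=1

Answer: a=67 c=67 e=67 f=38

Derivation:
Step 1: declare e=67 at depth 0
Step 2: enter scope (depth=1)
Step 3: exit scope (depth=0)
Step 4: declare c=(read e)=67 at depth 0
Step 5: declare f=(read e)=67 at depth 0
Step 6: declare f=38 at depth 0
Step 7: declare a=(read c)=67 at depth 0
Visible at query point: a=67 c=67 e=67 f=38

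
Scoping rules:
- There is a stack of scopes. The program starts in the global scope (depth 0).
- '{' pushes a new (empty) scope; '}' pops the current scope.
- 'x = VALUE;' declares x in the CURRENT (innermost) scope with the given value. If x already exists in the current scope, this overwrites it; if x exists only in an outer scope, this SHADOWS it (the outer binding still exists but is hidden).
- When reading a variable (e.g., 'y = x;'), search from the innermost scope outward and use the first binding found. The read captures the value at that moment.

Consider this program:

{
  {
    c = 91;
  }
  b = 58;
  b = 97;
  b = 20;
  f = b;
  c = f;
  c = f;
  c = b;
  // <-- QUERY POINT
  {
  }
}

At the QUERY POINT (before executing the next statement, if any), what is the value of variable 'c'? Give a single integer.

Step 1: enter scope (depth=1)
Step 2: enter scope (depth=2)
Step 3: declare c=91 at depth 2
Step 4: exit scope (depth=1)
Step 5: declare b=58 at depth 1
Step 6: declare b=97 at depth 1
Step 7: declare b=20 at depth 1
Step 8: declare f=(read b)=20 at depth 1
Step 9: declare c=(read f)=20 at depth 1
Step 10: declare c=(read f)=20 at depth 1
Step 11: declare c=(read b)=20 at depth 1
Visible at query point: b=20 c=20 f=20

Answer: 20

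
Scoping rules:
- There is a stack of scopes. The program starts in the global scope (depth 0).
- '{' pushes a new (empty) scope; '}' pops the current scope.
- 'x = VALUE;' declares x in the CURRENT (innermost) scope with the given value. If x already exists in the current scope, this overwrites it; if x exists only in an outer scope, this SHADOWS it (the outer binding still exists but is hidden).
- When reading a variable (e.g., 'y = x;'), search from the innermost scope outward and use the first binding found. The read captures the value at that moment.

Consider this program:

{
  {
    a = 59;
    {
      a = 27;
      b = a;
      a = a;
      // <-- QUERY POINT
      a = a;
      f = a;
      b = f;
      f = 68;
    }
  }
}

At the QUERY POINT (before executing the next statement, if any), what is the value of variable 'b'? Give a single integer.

Answer: 27

Derivation:
Step 1: enter scope (depth=1)
Step 2: enter scope (depth=2)
Step 3: declare a=59 at depth 2
Step 4: enter scope (depth=3)
Step 5: declare a=27 at depth 3
Step 6: declare b=(read a)=27 at depth 3
Step 7: declare a=(read a)=27 at depth 3
Visible at query point: a=27 b=27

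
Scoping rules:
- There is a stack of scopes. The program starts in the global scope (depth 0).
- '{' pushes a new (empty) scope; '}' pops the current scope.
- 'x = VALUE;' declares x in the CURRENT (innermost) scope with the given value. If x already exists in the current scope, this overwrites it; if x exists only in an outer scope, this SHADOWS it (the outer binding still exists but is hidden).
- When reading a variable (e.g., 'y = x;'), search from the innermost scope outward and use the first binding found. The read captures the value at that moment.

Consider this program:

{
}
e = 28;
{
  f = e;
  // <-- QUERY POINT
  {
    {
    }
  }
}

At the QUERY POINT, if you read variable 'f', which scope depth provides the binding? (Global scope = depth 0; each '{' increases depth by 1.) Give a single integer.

Answer: 1

Derivation:
Step 1: enter scope (depth=1)
Step 2: exit scope (depth=0)
Step 3: declare e=28 at depth 0
Step 4: enter scope (depth=1)
Step 5: declare f=(read e)=28 at depth 1
Visible at query point: e=28 f=28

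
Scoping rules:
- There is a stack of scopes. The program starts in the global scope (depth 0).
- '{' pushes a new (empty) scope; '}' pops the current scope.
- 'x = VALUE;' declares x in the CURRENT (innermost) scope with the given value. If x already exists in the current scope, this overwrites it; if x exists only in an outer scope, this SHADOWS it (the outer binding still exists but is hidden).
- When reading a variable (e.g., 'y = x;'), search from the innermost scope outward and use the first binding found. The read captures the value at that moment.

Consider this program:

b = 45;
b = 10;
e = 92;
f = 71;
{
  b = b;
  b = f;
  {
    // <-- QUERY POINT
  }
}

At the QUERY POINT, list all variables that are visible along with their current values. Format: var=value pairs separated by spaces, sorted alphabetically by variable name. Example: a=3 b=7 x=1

Step 1: declare b=45 at depth 0
Step 2: declare b=10 at depth 0
Step 3: declare e=92 at depth 0
Step 4: declare f=71 at depth 0
Step 5: enter scope (depth=1)
Step 6: declare b=(read b)=10 at depth 1
Step 7: declare b=(read f)=71 at depth 1
Step 8: enter scope (depth=2)
Visible at query point: b=71 e=92 f=71

Answer: b=71 e=92 f=71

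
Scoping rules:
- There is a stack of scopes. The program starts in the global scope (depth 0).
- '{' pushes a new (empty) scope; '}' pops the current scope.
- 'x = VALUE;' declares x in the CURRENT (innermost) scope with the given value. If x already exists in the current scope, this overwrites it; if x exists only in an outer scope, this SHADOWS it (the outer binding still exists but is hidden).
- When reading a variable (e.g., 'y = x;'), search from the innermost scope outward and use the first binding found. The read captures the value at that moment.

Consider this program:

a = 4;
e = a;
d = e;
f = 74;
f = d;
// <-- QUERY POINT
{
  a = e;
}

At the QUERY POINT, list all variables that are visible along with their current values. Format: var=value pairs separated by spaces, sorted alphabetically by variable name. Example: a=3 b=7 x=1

Answer: a=4 d=4 e=4 f=4

Derivation:
Step 1: declare a=4 at depth 0
Step 2: declare e=(read a)=4 at depth 0
Step 3: declare d=(read e)=4 at depth 0
Step 4: declare f=74 at depth 0
Step 5: declare f=(read d)=4 at depth 0
Visible at query point: a=4 d=4 e=4 f=4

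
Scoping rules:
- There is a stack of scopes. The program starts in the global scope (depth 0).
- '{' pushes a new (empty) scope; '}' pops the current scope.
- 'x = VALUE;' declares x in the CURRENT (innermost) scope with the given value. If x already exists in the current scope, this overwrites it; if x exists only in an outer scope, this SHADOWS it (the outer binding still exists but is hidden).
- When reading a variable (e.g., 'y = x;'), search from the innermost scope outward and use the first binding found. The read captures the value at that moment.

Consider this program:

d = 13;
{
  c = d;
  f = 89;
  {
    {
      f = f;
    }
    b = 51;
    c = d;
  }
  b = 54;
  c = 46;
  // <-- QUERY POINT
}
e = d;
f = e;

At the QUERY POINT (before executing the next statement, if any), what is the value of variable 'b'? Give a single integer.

Answer: 54

Derivation:
Step 1: declare d=13 at depth 0
Step 2: enter scope (depth=1)
Step 3: declare c=(read d)=13 at depth 1
Step 4: declare f=89 at depth 1
Step 5: enter scope (depth=2)
Step 6: enter scope (depth=3)
Step 7: declare f=(read f)=89 at depth 3
Step 8: exit scope (depth=2)
Step 9: declare b=51 at depth 2
Step 10: declare c=(read d)=13 at depth 2
Step 11: exit scope (depth=1)
Step 12: declare b=54 at depth 1
Step 13: declare c=46 at depth 1
Visible at query point: b=54 c=46 d=13 f=89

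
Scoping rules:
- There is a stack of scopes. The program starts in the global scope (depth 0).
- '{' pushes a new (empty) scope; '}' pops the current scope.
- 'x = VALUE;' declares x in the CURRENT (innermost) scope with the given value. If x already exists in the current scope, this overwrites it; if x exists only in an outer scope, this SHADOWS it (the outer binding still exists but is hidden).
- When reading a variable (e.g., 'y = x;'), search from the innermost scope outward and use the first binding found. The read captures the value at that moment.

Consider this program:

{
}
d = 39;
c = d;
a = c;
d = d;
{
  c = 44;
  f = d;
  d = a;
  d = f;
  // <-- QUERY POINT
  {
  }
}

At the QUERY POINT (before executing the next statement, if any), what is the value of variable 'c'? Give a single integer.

Answer: 44

Derivation:
Step 1: enter scope (depth=1)
Step 2: exit scope (depth=0)
Step 3: declare d=39 at depth 0
Step 4: declare c=(read d)=39 at depth 0
Step 5: declare a=(read c)=39 at depth 0
Step 6: declare d=(read d)=39 at depth 0
Step 7: enter scope (depth=1)
Step 8: declare c=44 at depth 1
Step 9: declare f=(read d)=39 at depth 1
Step 10: declare d=(read a)=39 at depth 1
Step 11: declare d=(read f)=39 at depth 1
Visible at query point: a=39 c=44 d=39 f=39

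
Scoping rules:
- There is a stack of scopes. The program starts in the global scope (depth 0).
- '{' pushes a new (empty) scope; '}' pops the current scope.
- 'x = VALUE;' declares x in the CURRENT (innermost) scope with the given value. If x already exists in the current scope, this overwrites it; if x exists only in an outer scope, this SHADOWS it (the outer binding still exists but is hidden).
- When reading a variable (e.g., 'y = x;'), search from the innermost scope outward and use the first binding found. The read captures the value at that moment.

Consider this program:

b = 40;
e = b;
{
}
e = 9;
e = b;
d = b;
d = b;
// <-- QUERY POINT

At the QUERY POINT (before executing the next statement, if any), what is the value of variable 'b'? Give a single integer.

Answer: 40

Derivation:
Step 1: declare b=40 at depth 0
Step 2: declare e=(read b)=40 at depth 0
Step 3: enter scope (depth=1)
Step 4: exit scope (depth=0)
Step 5: declare e=9 at depth 0
Step 6: declare e=(read b)=40 at depth 0
Step 7: declare d=(read b)=40 at depth 0
Step 8: declare d=(read b)=40 at depth 0
Visible at query point: b=40 d=40 e=40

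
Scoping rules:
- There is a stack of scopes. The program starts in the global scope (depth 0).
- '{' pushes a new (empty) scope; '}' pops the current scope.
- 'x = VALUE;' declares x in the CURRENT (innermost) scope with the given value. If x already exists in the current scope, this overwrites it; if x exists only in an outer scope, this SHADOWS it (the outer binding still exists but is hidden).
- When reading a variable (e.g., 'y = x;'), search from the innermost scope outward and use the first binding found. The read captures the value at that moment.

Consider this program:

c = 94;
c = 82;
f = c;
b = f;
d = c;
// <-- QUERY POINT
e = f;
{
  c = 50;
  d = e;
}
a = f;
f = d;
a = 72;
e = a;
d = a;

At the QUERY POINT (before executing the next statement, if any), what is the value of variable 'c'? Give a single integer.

Step 1: declare c=94 at depth 0
Step 2: declare c=82 at depth 0
Step 3: declare f=(read c)=82 at depth 0
Step 4: declare b=(read f)=82 at depth 0
Step 5: declare d=(read c)=82 at depth 0
Visible at query point: b=82 c=82 d=82 f=82

Answer: 82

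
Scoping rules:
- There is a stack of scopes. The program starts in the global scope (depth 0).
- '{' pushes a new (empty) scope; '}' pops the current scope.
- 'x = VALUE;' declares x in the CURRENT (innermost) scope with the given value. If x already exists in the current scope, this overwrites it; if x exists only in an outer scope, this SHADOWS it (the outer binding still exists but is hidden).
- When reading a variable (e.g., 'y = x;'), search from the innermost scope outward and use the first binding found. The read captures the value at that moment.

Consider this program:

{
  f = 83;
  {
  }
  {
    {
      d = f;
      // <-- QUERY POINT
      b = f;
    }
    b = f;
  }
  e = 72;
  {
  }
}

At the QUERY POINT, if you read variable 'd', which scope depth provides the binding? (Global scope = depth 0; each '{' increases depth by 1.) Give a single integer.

Step 1: enter scope (depth=1)
Step 2: declare f=83 at depth 1
Step 3: enter scope (depth=2)
Step 4: exit scope (depth=1)
Step 5: enter scope (depth=2)
Step 6: enter scope (depth=3)
Step 7: declare d=(read f)=83 at depth 3
Visible at query point: d=83 f=83

Answer: 3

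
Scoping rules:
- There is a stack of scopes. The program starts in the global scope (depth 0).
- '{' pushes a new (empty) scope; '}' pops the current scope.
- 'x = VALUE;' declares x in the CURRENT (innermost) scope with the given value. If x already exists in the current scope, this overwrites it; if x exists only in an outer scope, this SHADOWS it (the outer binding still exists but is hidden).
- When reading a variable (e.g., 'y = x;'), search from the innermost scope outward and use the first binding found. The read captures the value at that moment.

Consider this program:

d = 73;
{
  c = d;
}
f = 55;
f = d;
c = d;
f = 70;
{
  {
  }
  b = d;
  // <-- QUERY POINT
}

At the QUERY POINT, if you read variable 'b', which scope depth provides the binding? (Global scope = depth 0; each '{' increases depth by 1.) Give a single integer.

Answer: 1

Derivation:
Step 1: declare d=73 at depth 0
Step 2: enter scope (depth=1)
Step 3: declare c=(read d)=73 at depth 1
Step 4: exit scope (depth=0)
Step 5: declare f=55 at depth 0
Step 6: declare f=(read d)=73 at depth 0
Step 7: declare c=(read d)=73 at depth 0
Step 8: declare f=70 at depth 0
Step 9: enter scope (depth=1)
Step 10: enter scope (depth=2)
Step 11: exit scope (depth=1)
Step 12: declare b=(read d)=73 at depth 1
Visible at query point: b=73 c=73 d=73 f=70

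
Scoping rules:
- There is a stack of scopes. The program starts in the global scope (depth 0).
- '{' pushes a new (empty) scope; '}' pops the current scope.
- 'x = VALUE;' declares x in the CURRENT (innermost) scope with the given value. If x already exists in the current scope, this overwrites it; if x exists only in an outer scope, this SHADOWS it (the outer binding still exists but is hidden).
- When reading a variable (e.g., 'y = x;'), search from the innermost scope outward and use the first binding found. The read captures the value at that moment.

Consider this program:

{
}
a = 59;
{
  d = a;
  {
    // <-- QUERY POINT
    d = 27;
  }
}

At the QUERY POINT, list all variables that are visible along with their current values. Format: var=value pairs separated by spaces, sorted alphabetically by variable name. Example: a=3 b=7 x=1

Answer: a=59 d=59

Derivation:
Step 1: enter scope (depth=1)
Step 2: exit scope (depth=0)
Step 3: declare a=59 at depth 0
Step 4: enter scope (depth=1)
Step 5: declare d=(read a)=59 at depth 1
Step 6: enter scope (depth=2)
Visible at query point: a=59 d=59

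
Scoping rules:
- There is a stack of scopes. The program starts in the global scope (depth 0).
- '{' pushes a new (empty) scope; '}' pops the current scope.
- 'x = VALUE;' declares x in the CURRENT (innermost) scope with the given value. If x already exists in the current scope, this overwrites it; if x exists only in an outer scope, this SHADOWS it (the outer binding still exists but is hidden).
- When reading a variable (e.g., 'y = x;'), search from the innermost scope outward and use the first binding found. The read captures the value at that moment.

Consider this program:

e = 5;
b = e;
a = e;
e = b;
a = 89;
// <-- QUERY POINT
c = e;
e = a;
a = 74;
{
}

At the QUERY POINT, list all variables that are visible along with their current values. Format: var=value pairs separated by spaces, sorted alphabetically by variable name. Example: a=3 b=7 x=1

Answer: a=89 b=5 e=5

Derivation:
Step 1: declare e=5 at depth 0
Step 2: declare b=(read e)=5 at depth 0
Step 3: declare a=(read e)=5 at depth 0
Step 4: declare e=(read b)=5 at depth 0
Step 5: declare a=89 at depth 0
Visible at query point: a=89 b=5 e=5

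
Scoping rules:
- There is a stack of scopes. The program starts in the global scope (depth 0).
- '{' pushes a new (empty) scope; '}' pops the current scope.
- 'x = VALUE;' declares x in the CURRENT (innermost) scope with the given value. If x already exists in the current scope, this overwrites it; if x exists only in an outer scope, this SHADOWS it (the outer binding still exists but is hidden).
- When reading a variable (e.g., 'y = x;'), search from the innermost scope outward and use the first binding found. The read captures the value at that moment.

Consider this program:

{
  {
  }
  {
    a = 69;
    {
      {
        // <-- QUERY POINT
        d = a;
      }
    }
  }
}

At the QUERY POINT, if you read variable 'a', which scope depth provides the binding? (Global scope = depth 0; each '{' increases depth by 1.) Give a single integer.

Answer: 2

Derivation:
Step 1: enter scope (depth=1)
Step 2: enter scope (depth=2)
Step 3: exit scope (depth=1)
Step 4: enter scope (depth=2)
Step 5: declare a=69 at depth 2
Step 6: enter scope (depth=3)
Step 7: enter scope (depth=4)
Visible at query point: a=69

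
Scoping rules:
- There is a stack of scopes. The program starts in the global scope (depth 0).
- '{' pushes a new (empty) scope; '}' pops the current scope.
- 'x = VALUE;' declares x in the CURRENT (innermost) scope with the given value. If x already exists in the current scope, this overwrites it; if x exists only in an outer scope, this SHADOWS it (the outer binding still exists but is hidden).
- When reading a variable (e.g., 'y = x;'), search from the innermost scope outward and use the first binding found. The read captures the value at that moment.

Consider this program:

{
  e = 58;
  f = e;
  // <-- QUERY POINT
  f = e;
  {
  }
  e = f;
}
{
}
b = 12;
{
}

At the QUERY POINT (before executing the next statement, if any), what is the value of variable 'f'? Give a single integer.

Step 1: enter scope (depth=1)
Step 2: declare e=58 at depth 1
Step 3: declare f=(read e)=58 at depth 1
Visible at query point: e=58 f=58

Answer: 58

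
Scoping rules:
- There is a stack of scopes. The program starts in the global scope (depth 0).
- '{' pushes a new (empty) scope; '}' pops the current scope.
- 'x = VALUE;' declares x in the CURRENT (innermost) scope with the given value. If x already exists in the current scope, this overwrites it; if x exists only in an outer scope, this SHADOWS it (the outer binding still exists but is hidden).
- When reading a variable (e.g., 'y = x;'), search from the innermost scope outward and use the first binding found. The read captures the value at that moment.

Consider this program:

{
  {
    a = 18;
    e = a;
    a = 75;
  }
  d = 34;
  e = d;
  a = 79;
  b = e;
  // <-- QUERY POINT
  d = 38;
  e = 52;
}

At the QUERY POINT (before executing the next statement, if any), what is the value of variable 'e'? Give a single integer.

Answer: 34

Derivation:
Step 1: enter scope (depth=1)
Step 2: enter scope (depth=2)
Step 3: declare a=18 at depth 2
Step 4: declare e=(read a)=18 at depth 2
Step 5: declare a=75 at depth 2
Step 6: exit scope (depth=1)
Step 7: declare d=34 at depth 1
Step 8: declare e=(read d)=34 at depth 1
Step 9: declare a=79 at depth 1
Step 10: declare b=(read e)=34 at depth 1
Visible at query point: a=79 b=34 d=34 e=34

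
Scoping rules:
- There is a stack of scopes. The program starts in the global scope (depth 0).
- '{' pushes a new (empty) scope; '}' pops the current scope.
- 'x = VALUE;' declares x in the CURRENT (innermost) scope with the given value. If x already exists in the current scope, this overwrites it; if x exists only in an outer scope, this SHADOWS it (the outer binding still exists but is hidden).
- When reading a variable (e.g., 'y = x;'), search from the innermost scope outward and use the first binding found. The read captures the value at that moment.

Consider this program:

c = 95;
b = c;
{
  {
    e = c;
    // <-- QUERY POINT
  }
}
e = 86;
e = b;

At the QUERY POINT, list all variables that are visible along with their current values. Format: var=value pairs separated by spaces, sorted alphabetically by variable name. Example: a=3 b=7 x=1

Step 1: declare c=95 at depth 0
Step 2: declare b=(read c)=95 at depth 0
Step 3: enter scope (depth=1)
Step 4: enter scope (depth=2)
Step 5: declare e=(read c)=95 at depth 2
Visible at query point: b=95 c=95 e=95

Answer: b=95 c=95 e=95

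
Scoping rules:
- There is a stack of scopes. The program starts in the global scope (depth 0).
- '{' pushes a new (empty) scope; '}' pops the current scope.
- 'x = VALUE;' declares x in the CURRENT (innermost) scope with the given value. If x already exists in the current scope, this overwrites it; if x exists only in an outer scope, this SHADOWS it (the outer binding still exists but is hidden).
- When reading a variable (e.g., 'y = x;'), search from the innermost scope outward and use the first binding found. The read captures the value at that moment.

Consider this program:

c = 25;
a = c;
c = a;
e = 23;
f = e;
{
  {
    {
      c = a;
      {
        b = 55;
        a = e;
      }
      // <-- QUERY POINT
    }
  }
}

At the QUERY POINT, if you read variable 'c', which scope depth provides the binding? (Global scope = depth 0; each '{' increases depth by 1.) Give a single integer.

Answer: 3

Derivation:
Step 1: declare c=25 at depth 0
Step 2: declare a=(read c)=25 at depth 0
Step 3: declare c=(read a)=25 at depth 0
Step 4: declare e=23 at depth 0
Step 5: declare f=(read e)=23 at depth 0
Step 6: enter scope (depth=1)
Step 7: enter scope (depth=2)
Step 8: enter scope (depth=3)
Step 9: declare c=(read a)=25 at depth 3
Step 10: enter scope (depth=4)
Step 11: declare b=55 at depth 4
Step 12: declare a=(read e)=23 at depth 4
Step 13: exit scope (depth=3)
Visible at query point: a=25 c=25 e=23 f=23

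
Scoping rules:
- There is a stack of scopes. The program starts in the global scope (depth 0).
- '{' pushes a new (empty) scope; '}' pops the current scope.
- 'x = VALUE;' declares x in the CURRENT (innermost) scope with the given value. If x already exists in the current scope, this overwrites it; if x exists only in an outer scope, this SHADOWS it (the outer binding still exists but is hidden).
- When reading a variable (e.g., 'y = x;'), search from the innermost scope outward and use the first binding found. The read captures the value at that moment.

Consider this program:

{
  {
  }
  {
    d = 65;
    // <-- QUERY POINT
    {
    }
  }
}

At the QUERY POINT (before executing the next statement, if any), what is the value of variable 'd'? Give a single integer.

Step 1: enter scope (depth=1)
Step 2: enter scope (depth=2)
Step 3: exit scope (depth=1)
Step 4: enter scope (depth=2)
Step 5: declare d=65 at depth 2
Visible at query point: d=65

Answer: 65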